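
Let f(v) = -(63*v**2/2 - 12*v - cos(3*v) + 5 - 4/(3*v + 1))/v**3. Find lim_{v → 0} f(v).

Substitution gives 0/0 (the numerator vanishes to order 3).
Expand each term to order v^3: the coefficient of v^3 in -4·1/(1 + 3v) is 108 and in −cos(3v) is 0.
Lower-order terms cancel with the polynomial part, so the numerator is (108)·v^3 + o(v^3), and the limit is (108)/(-1) = -108.

-108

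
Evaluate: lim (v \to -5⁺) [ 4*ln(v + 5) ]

As v → -5⁺, v + 5 → 0⁺ and ln(v + 5) → −∞.
Multiplying by 4 gives -∞.

-∞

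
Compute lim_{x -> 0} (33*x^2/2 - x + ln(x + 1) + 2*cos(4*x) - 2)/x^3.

Substitution gives 0/0 (the numerator vanishes to order 3).
Expand each term to order x^3: the coefficient of x^3 in ln(1 + x) is 1/3 and in 2·cos(4x) is 0.
Lower-order terms cancel with the polynomial part, so the numerator is (1/3)·x^3 + o(x^3), and the limit is (1/3)/(1) = 1/3.

1/3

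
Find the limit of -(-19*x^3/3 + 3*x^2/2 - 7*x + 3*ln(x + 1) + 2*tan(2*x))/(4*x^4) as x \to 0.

3/16

Substitution gives 0/0 (the numerator vanishes to order 4).
Expand each term to order x^4: the coefficient of x^4 in 3·ln(1 + x) is -3/4 and in 2·tan(2x) is 0.
Lower-order terms cancel with the polynomial part, so the numerator is (-3/4)·x^4 + o(x^4), and the limit is (-3/4)/(-4) = 3/16.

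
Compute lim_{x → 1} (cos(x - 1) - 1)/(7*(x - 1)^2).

Direct substitution gives 0/0.
Apply L'Hôpital: lim (-sin(x - 1))/(14*x - 14), still 0/0.
After 2 applications of L'Hôpital's rule the quotient is (-cos(x - 1))/(14); substituting x = 1 gives -1/14.

-1/14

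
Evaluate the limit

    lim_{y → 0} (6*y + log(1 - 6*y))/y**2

-18

Direct substitution gives 0/0.
Apply L'Hôpital: lim (6 - 6/(1 - 6*y))/(2*y), still 0/0.
After 2 applications of L'Hôpital's rule the quotient is (-36/(1 - 6*y)^2)/(2); substituting y = 0 gives -18.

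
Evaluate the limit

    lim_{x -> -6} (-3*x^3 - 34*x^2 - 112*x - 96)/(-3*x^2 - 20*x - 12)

-7/4

At x = -6 both the top and bottom vanish — a removable singularity. Factoring out (x + 6) from each leaves (-3*x^2 - 16*x - 16)/(-3*x - 2), which at x = -6 equals -7/4.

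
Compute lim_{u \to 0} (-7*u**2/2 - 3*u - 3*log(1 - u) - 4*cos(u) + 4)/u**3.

Substitution gives 0/0; apply L'Hôpital's rule 3 times.
After differentiating numerator and denominator 3 times the quotient is (-4*sin(u) - 6/(u - 1)^3)/(6); at u = 0 this is 1.

1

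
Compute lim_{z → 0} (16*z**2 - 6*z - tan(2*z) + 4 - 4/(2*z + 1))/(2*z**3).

Substitution gives 0/0 (the numerator vanishes to order 3).
Expand each term to order z^3: the coefficient of z^3 in −tan(2z) is -8/3 and in -4·1/(1 + 2z) is 32.
Lower-order terms cancel with the polynomial part, so the numerator is (88/3)·z^3 + o(z^3), and the limit is (88/3)/(2) = 44/3.

44/3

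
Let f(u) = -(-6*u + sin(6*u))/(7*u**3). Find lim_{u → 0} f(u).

36/7

Direct substitution gives 0/0.
Apply L'Hôpital: lim (6*cos(6*u) - 6)/(-21*u^2), still 0/0.
Apply L'Hôpital: lim (-36*sin(6*u))/(-42*u), still 0/0.
After 3 applications of L'Hôpital's rule the quotient is (-216*cos(6*u))/(-42); substituting u = 0 gives 36/7.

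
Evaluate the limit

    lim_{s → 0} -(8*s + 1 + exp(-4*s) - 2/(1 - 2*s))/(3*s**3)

80/9

Substitution gives 0/0 (the numerator vanishes to order 3).
Expand each term to order s^3: the coefficient of s^3 in -2·1/(1 - 2s) is -16 and in e^(-4s) is -32/3.
Lower-order terms cancel with the polynomial part, so the numerator is (-80/3)·s^3 + o(s^3), and the limit is (-80/3)/(-3) = 80/9.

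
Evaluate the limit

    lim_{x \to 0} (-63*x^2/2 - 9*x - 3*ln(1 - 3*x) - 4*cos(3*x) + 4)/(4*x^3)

27/4

Substitution gives 0/0; apply L'Hôpital's rule 3 times.
After differentiating numerator and denominator 3 times the quotient is (-108*sin(3*x) - 162/(3*x - 1)^3)/(24); at x = 0 this is 27/4.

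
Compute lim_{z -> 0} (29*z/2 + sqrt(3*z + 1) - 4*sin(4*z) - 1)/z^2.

Substitution gives 0/0 (the numerator vanishes to order 2).
Expand each term to order z^2: the coefficient of z^2 in -4·sin(4z) is 0 and in √(1 + 3z) is -9/8.
Lower-order terms cancel with the polynomial part, so the numerator is (-9/8)·z^2 + o(z^2), and the limit is (-9/8)/(1) = -9/8.

-9/8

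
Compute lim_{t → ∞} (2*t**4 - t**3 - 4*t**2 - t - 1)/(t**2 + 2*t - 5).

∞

The numerator has higher degree (4 > 2); the quotient behaves like (2/(1))·t^2 for large |t|.
As t → +∞ this diverges to ∞.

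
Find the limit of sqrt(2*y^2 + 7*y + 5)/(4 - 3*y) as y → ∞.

For large |y|, √(2*y^2 + 7*y + 5) ≈ √2·|y| and the denominator ≈ -3y.
Since y → +∞, |y| = y, giving √2/(-3) = -√(2)/3.

-√(2)/3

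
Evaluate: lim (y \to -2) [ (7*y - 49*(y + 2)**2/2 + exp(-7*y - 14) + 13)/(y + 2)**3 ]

-343/6

Direct substitution gives 0/0.
Apply L'Hôpital: lim (-49*y - 7*e^(-7*y - 14) - 91)/(3*(y + 2)^2), still 0/0.
Apply L'Hôpital: lim (49*e^(-7*y - 14) - 49)/(6*y + 12), still 0/0.
After 3 applications of L'Hôpital's rule the quotient is (-343*e^(-7*y - 14))/(6); substituting y = -2 gives -343/6.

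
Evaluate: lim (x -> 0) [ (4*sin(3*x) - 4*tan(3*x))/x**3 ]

-54

Substitution gives 0/0 (the numerator vanishes to order 3).
Expand each term to order x^3: the coefficient of x^3 in 4·sin(3x) is -18 and in -4·tan(3x) is -36.
Lower-order terms cancel with the polynomial part, so the numerator is (-54)·x^3 + o(x^3), and the limit is (-54)/(1) = -54.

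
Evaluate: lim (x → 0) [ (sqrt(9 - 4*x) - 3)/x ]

-2/3

A 0/0 form; rationalise with √(9 - 4x) + √9. This collapses the numerator to -4x, leaving -4/(√(9 - 4x) + √9) → -4/(2√9) = -2/3.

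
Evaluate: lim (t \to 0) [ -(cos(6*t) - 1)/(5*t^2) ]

Direct substitution gives 0/0.
Apply L'Hôpital: lim (-6*sin(6*t))/(-10*t), still 0/0.
After 2 applications of L'Hôpital's rule the quotient is (-36*cos(6*t))/(-10); substituting t = 0 gives 18/5.

18/5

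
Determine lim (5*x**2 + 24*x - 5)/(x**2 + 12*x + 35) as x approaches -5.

-13

At x = -5 both the top and bottom vanish — a removable singularity. Factoring out (x + 5) from each leaves (5*x - 1)/(x + 7), which at x = -5 equals -13.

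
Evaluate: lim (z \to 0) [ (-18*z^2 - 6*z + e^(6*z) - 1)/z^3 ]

Direct substitution gives 0/0.
Apply L'Hôpital: lim (-36*z + 6*e^(6*z) - 6)/(3*z^2), still 0/0.
Apply L'Hôpital: lim (36*e^(6*z) - 36)/(6*z), still 0/0.
After 3 applications of L'Hôpital's rule the quotient is (216*e^(6*z))/(6); substituting z = 0 gives 36.

36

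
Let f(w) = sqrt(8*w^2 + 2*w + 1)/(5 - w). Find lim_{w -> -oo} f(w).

For large |w|, √(8*w^2 + 2*w + 1) ≈ √8·|w| and the denominator ≈ -w.
Since w → −∞, |w| = −w, giving −√8/(-1) = 2*√(2).

2*√(2)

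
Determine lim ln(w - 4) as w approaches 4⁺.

-∞

As w → 4⁺, w - 4 → 0⁺ and ln(w - 4) → −∞.
Multiplying by 1 gives -∞.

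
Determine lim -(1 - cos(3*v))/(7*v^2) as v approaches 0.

Substitution gives 0/0.
Use (1 − cos u)/u² → 1/2 with u = 3v: the limit is 3²/(2·(-7)) = -9/14.

-9/14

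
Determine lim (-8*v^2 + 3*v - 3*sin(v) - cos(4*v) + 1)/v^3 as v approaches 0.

1/2

Substitution gives 0/0; apply L'Hôpital's rule 3 times.
After differentiating numerator and denominator 3 times the quotient is (-64*sin(4*v) + 3*cos(v))/(6); at v = 0 this is 1/2.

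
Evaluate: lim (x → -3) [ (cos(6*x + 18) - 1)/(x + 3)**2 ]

-18

Direct substitution gives 0/0.
Apply L'Hôpital: lim (-6*sin(6*x + 18))/(2*x + 6), still 0/0.
After 2 applications of L'Hôpital's rule the quotient is (-36*cos(6*x + 18))/(2); substituting x = -3 gives -18.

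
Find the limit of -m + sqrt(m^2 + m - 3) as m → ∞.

1/2

This has the form ∞ − ∞. Multiply and divide by the conjugate √(m^2 + m - 3) + m.
That gives (m - 3) / (√(m^2 + m - 3) + m).
Divide numerator and denominator by m: the limit is 1/(2·1) = 1/2.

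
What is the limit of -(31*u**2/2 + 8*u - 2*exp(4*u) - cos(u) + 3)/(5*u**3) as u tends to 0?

64/15

Substitution gives 0/0; apply L'Hôpital's rule 3 times.
After differentiating numerator and denominator 3 times the quotient is (-128*e^(4*u) - sin(u))/(-30); at u = 0 this is 64/15.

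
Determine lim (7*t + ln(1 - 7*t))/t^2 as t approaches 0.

-49/2

Direct substitution gives 0/0.
Apply L'Hôpital: lim (7 - 7/(1 - 7*t))/(2*t), still 0/0.
After 2 applications of L'Hôpital's rule the quotient is (-49/(1 - 7*t)^2)/(2); substituting t = 0 gives -49/2.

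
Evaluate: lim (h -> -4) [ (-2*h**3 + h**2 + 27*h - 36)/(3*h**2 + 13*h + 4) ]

Since h = -4 makes numerator and denominator zero, (h + 4) divides both.
Cancelling it gives (-2*h^2 + 9*h - 9)/(3*h + 1); now plug in h = -4 to get 7.

7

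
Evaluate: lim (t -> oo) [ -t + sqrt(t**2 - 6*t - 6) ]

-3

This has the form ∞ − ∞. Multiply and divide by the conjugate √(t^2 - 6*t - 6) + t.
That gives (-6t - 6) / (√(t^2 - 6*t - 6) + t).
Divide numerator and denominator by t: the limit is -6/(2·1) = -3.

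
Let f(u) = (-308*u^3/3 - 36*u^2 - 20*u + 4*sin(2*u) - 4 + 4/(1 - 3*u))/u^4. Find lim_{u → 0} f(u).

Substitution gives 0/0; apply L'Hôpital's rule 4 times.
After differentiating numerator and denominator 4 times the quotient is (64*sin(2*u) - 7776/(3*u - 1)^5)/(24); at u = 0 this is 324.

324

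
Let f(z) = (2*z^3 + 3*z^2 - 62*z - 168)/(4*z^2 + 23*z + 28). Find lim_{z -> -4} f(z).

-10/9

Direct substitution gives 0/0, so factor. Both numerator and denominator have (z + 4) as a factor.
After cancelling, the expression reduces to (2*z^2 - 5*z - 42)/(4*z + 7).
Substituting z = -4 gives -10/9.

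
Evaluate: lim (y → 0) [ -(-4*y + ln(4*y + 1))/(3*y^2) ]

Direct substitution gives 0/0.
Apply L'Hôpital: lim (-4 + 4/(4*y + 1))/(-6*y), still 0/0.
After 2 applications of L'Hôpital's rule the quotient is (-16/(4*y + 1)^2)/(-6); substituting y = 0 gives 8/3.

8/3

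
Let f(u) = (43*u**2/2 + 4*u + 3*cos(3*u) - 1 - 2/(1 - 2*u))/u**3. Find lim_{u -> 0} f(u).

-16

Substitution gives 0/0; apply L'Hôpital's rule 3 times.
After differentiating numerator and denominator 3 times the quotient is (81*sin(3*u) - 96/(2*u - 1)^4)/(6); at u = 0 this is -16.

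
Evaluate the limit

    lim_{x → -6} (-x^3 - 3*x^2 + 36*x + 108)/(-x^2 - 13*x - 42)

Direct substitution gives 0/0, so factor. Both numerator and denominator have (x + 6) as a factor.
After cancelling, the expression reduces to (-x^2 + 3*x + 18)/(-x - 7).
Substituting x = -6 gives 36.

36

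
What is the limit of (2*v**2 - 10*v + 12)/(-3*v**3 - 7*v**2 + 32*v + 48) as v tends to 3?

Direct substitution gives 0/0, so factor. Both numerator and denominator have (v - 3) as a factor.
After cancelling, the expression reduces to (2*v - 4)/(-3*v^2 - 16*v - 16).
Substituting v = 3 gives -2/91.

-2/91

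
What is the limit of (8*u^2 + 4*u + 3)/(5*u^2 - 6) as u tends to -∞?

Numerator and denominator both have degree 2.
Dividing every term by u^2, all lower-order terms vanish and the limit is the ratio of leading coefficients, 8/(5) = 8/5.

8/5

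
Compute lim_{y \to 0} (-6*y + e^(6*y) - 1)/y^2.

18

Direct substitution gives 0/0.
Apply L'Hôpital: lim (6*e^(6*y) - 6)/(2*y), still 0/0.
After 2 applications of L'Hôpital's rule the quotient is (36*e^(6*y))/(2); substituting y = 0 gives 18.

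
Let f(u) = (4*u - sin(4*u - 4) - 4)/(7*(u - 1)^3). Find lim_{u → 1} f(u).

32/21

Direct substitution gives 0/0.
Apply L'Hôpital: lim (4 - 4*cos(4*u - 4))/(21*(u - 1)^2), still 0/0.
Apply L'Hôpital: lim (16*sin(4*u - 4))/(42*u - 42), still 0/0.
After 3 applications of L'Hôpital's rule the quotient is (64*cos(4*u - 4))/(42); substituting u = 1 gives 32/21.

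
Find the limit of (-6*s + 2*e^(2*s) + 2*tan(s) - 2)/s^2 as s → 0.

Substitution gives 0/0 (the numerator vanishes to order 2).
Expand each term to order s^2: the coefficient of s^2 in 2·tan(s) is 0 and in 2·e^(2s) is 4.
Lower-order terms cancel with the polynomial part, so the numerator is (4)·s^2 + o(s^2), and the limit is (4)/(1) = 4.

4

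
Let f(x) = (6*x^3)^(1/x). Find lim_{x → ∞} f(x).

1

Base → ∞ and exponent → 0: an ∞^0 form.
Take logs: (1/x)·ln(6·x^3) = (ln 6 + 3·ln x)/x → 0.
So the limit is e^0 = 1.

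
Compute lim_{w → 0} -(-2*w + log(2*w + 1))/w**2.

Direct substitution gives 0/0.
Apply L'Hôpital: lim (-2 + 2/(2*w + 1))/(-2*w), still 0/0.
After 2 applications of L'Hôpital's rule the quotient is (-4/(2*w + 1)^2)/(-2); substituting w = 0 gives 2.

2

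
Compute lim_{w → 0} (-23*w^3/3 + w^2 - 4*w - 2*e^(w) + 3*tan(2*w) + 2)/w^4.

Substitution gives 0/0; apply L'Hôpital's rule 4 times.
After differentiating numerator and denominator 4 times the quotient is (-2*e^(w) + 1152*tan(2*w)^5 + 1920*tan(2*w)^3 + 768*tan(2*w))/(24); at w = 0 this is -1/12.

-1/12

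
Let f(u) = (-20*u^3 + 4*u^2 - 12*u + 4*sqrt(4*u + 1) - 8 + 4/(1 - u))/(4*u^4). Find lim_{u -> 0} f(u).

-9

Substitution gives 0/0; apply L'Hôpital's rule 4 times.
After differentiating numerator and denominator 4 times the quotient is (-960/(4*u + 1)^(7/2) - 96/(u - 1)^5)/(96); at u = 0 this is -9.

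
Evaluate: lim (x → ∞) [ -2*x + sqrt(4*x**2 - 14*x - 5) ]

An ∞ − ∞ form. Rationalising with the conjugate, the difference becomes (-14x - 5) / (√(4*x^2 - 14*x - 5) + 2x).
For large x the denominator behaves like 2·2x, so the quotient tends to -14/4 = -7/2.

-7/2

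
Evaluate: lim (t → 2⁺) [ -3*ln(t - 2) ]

∞

As t → 2⁺, t - 2 → 0⁺ and ln(t - 2) → −∞.
Multiplying by -3 gives ∞.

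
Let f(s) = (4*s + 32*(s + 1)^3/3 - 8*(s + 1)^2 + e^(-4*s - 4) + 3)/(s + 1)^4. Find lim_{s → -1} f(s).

32/3

Direct substitution gives 0/0.
Apply L'Hôpital: lim (-16*s + 32*(s + 1)^2 - 4*e^(-4*s - 4) - 12)/(4*(s + 1)^3), still 0/0.
Apply L'Hôpital: lim (64*s + 16*e^(-4*s - 4) + 48)/(12*(s + 1)^2), still 0/0.
Apply L'Hôpital: lim (64 - 64*e^(-4*s - 4))/(24*s + 24), still 0/0.
After 4 applications of L'Hôpital's rule the quotient is (256*e^(-4*s - 4))/(24); substituting s = -1 gives 32/3.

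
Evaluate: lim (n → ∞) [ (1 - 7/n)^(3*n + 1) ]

e^(-21)

Write it as [(1 - 7/n)^n]^(3) · (1 - 7/n)^(1). The bracketed term tends to e^(-7) and the second factor to 1, so the limit is e^(-21).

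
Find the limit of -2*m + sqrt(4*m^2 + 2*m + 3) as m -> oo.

1/2

An ∞ − ∞ form. Rationalising with the conjugate, the difference becomes (2m + 3) / (√(4*m^2 + 2*m + 3) + 2m).
For large m the denominator behaves like 2·2m, so the quotient tends to 2/4 = 1/2.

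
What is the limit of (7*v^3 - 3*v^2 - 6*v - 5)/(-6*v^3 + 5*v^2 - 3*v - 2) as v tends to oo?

Numerator and denominator both have degree 3.
Dividing every term by v^3, all lower-order terms vanish and the limit is the ratio of leading coefficients, 7/(-6) = -7/6.

-7/6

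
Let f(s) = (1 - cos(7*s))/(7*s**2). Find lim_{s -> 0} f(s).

7/2

Substitution gives 0/0.
Use (1 − cos u)/u² → 1/2 with u = 7s: the limit is 7²/(2·7) = 7/2.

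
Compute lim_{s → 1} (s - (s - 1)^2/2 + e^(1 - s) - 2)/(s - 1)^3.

Direct substitution gives 0/0.
Apply L'Hôpital: lim (-s - e^(1 - s) + 2)/(3*(s - 1)^2), still 0/0.
Apply L'Hôpital: lim (e^(1 - s) - 1)/(6*s - 6), still 0/0.
After 3 applications of L'Hôpital's rule the quotient is (-e^(1 - s))/(6); substituting s = 1 gives -1/6.

-1/6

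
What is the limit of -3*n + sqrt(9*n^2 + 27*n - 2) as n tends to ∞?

An ∞ − ∞ form. Rationalising with the conjugate, the difference becomes (27n - 2) / (√(9*n^2 + 27*n - 2) + 3n).
For large n the denominator behaves like 2·3n, so the quotient tends to 27/6 = 9/2.

9/2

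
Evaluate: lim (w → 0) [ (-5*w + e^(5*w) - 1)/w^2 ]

Direct substitution gives 0/0.
Apply L'Hôpital: lim (5*e^(5*w) - 5)/(2*w), still 0/0.
After 2 applications of L'Hôpital's rule the quotient is (25*e^(5*w))/(2); substituting w = 0 gives 25/2.

25/2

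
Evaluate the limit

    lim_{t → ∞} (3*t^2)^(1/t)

1

Base → ∞ and exponent → 0: an ∞^0 form.
Take logs: (1/t)·ln(3·t^2) = (ln 3 + 2·ln t)/t → 0.
So the limit is e^0 = 1.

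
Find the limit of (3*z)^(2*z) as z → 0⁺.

Base → 0⁺ and exponent → 0⁺: a 0^0 form.
Take logs: 2z·ln(3z). This is 0·(−∞); rewriting as ln(3z)/(1/(2z)) and applying L'Hôpital gives 0.
Hence the limit is e^0 = 1.

1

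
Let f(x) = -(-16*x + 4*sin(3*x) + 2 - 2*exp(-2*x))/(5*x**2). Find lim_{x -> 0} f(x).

Substitution gives 0/0; apply L'Hôpital's rule 2 times.
After differentiating numerator and denominator 2 times the quotient is (-36*sin(3*x) - 8*e^(-2*x))/(-10); at x = 0 this is 4/5.

4/5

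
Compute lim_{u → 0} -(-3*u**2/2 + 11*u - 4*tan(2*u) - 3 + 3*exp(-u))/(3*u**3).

67/18

Substitution gives 0/0 (the numerator vanishes to order 3).
Expand each term to order u^3: the coefficient of u^3 in -4·tan(2u) is -32/3 and in 3·e^(-u) is -1/2.
Lower-order terms cancel with the polynomial part, so the numerator is (-67/6)·u^3 + o(u^3), and the limit is (-67/6)/(-3) = 67/18.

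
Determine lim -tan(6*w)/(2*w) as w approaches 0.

-3

Substitution gives 0/0.
Since tan(u)/u → 1 as u → 0, tan(6w)/(6w) → 1 and the limit is 6/(-2) = -3.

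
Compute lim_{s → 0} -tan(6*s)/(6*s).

-1

Substitution gives 0/0.
Since tan(u)/u → 1 as u → 0, tan(6s)/(6s) → 1 and the limit is 6/(-6) = -1.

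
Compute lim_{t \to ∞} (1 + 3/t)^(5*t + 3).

Let L be the limit and take ln: ln L = lim (5t + 3)·ln(1 + 3/t) = lim (5t + 3)·(3/t + O(1/t²)) = 15.
Hence L = e^(15).

e^(15)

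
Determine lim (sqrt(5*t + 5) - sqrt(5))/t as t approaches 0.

√(5)/2

A 0/0 form; rationalise with √(5 + 5t) + √5. This collapses the numerator to 5t, leaving 5/(√(5 + 5t) + √5) → 5/(2√5) = √(5)/2.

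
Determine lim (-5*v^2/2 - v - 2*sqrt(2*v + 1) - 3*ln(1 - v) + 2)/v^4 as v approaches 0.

Substitution gives 0/0 (the numerator vanishes to order 4).
Expand each term to order v^4: the coefficient of v^4 in -3·ln(1 - v) is 3/4 and in -2·√(1 + 2v) is 5/4.
Lower-order terms cancel with the polynomial part, so the numerator is (2)·v^4 + o(v^4), and the limit is (2)/(1) = 2.

2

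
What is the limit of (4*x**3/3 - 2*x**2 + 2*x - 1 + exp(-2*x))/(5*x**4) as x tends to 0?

2/15

Direct substitution gives 0/0.
Apply L'Hôpital: lim (4*x^2 - 4*x + 2 - 2*e^(-2*x))/(20*x^3), still 0/0.
Apply L'Hôpital: lim (8*x - 4 + 4*e^(-2*x))/(60*x^2), still 0/0.
Apply L'Hôpital: lim (8 - 8*e^(-2*x))/(120*x), still 0/0.
After 4 applications of L'Hôpital's rule the quotient is (16*e^(-2*x))/(120); substituting x = 0 gives 2/15.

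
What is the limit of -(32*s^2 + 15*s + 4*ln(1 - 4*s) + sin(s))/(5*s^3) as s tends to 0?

171/10

Substitution gives 0/0 (the numerator vanishes to order 3).
Expand each term to order s^3: the coefficient of s^3 in sin(s) is -1/6 and in 4·ln(1 - 4s) is -256/3.
Lower-order terms cancel with the polynomial part, so the numerator is (-171/2)·s^3 + o(s^3), and the limit is (-171/2)/(-5) = 171/10.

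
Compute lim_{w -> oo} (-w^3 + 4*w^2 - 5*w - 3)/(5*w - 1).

-∞

The numerator has higher degree (3 > 1); the quotient behaves like (-1/(5))·w^2 for large |w|.
As w → +∞ this diverges to -∞.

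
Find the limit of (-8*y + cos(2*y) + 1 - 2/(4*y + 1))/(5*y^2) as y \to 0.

-34/5

Substitution gives 0/0 (the numerator vanishes to order 2).
Expand each term to order y^2: the coefficient of y^2 in -2·1/(1 + 4y) is -32 and in cos(2y) is -2.
Lower-order terms cancel with the polynomial part, so the numerator is (-34)·y^2 + o(y^2), and the limit is (-34)/(5) = -34/5.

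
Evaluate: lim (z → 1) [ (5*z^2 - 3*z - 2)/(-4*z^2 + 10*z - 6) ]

At z = 1 both the top and bottom vanish — a removable singularity. Factoring out (z - 1) from each leaves (5*z + 2)/(6 - 4*z), which at z = 1 equals 7/2.

7/2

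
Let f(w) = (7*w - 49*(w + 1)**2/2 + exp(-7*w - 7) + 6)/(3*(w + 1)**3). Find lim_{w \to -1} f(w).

Direct substitution gives 0/0.
Apply L'Hôpital: lim (-49*w - 7*e^(-7*w - 7) - 42)/(9*(w + 1)^2), still 0/0.
Apply L'Hôpital: lim (49*e^(-7*w - 7) - 49)/(18*w + 18), still 0/0.
After 3 applications of L'Hôpital's rule the quotient is (-343*e^(-7*w - 7))/(18); substituting w = -1 gives -343/18.

-343/18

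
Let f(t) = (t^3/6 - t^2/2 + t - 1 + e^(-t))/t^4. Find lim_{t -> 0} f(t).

1/24

Direct substitution gives 0/0.
Apply L'Hôpital: lim (t^2/2 - t + 1 - e^(-t))/(4*t^3), still 0/0.
Apply L'Hôpital: lim (t - 1 + e^(-t))/(12*t^2), still 0/0.
Apply L'Hôpital: lim (1 - e^(-t))/(24*t), still 0/0.
After 4 applications of L'Hôpital's rule the quotient is (e^(-t))/(24); substituting t = 0 gives 1/24.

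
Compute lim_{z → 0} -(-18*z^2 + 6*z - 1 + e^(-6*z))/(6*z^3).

6

Direct substitution gives 0/0.
Apply L'Hôpital: lim (-36*z + 6 - 6*e^(-6*z))/(-18*z^2), still 0/0.
Apply L'Hôpital: lim (-36 + 36*e^(-6*z))/(-36*z), still 0/0.
After 3 applications of L'Hôpital's rule the quotient is (-216*e^(-6*z))/(-36); substituting z = 0 gives 6.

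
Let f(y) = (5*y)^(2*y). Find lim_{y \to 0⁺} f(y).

1

Base → 0⁺ and exponent → 0⁺: a 0^0 form.
Take logs: 2y·ln(5y). This is 0·(−∞); rewriting as ln(5y)/(1/(2y)) and applying L'Hôpital gives 0.
Hence the limit is e^0 = 1.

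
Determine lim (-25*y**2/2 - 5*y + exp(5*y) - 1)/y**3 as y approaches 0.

Direct substitution gives 0/0.
Apply L'Hôpital: lim (-25*y + 5*e^(5*y) - 5)/(3*y^2), still 0/0.
Apply L'Hôpital: lim (25*e^(5*y) - 25)/(6*y), still 0/0.
After 3 applications of L'Hôpital's rule the quotient is (125*e^(5*y))/(6); substituting y = 0 gives 125/6.

125/6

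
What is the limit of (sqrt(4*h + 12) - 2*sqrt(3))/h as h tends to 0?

A 0/0 form; rationalise with √(12 + 4h) + √12. This collapses the numerator to 4h, leaving 4/(√(12 + 4h) + √12) → 4/(2√12) = √(3)/3.

√(3)/3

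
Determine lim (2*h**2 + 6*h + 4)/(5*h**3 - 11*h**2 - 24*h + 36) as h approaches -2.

Since h = -2 makes numerator and denominator zero, (h + 2) divides both.
Cancelling it gives (2*h + 2)/(5*h^2 - 21*h + 18); now plug in h = -2 to get -1/40.

-1/40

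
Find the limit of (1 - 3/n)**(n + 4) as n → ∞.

e^(-3)

The base → 1 and the exponent → ∞: a 1^∞ form.
Take logarithms: (n + 4)·ln(1 - 3/n). Since ln(1+u) ~ u for small u, this behaves like (n)·(-3/n) → -3.
So the limit is e^(-3).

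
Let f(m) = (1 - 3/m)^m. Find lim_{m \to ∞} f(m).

The base → 1 and the exponent → ∞: a 1^∞ form.
Take logarithms: (m)·ln(1 - 3/m). Since ln(1+u) ~ u for small u, this behaves like (m)·(-3/m) → -3.
So the limit is e^(-3).

e^(-3)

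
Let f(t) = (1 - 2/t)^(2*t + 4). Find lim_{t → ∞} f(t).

The base → 1 and the exponent → ∞: a 1^∞ form.
Take logarithms: (2t + 4)·ln(1 - 2/t). Since ln(1+u) ~ u for small u, this behaves like (2t)·(-2/t) → -4.
So the limit is e^(-4).

e^(-4)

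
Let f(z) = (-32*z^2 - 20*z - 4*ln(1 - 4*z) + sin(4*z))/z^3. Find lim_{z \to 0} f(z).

224/3

Substitution gives 0/0; apply L'Hôpital's rule 3 times.
After differentiating numerator and denominator 3 times the quotient is (-64*cos(4*z) - 512/(4*z - 1)^3)/(6); at z = 0 this is 224/3.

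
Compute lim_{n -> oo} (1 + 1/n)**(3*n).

e^(3)

Write it as [(1 + 1/n)^n]^(3) · (1 + 1/n)^(0). The bracketed term tends to e^(1) and the second factor to 1, so the limit is e^(3).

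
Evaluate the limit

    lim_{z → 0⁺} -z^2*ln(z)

0

This is a 0·(−∞) form. Rewrite as -1·ln(z) / z^(−2) and apply L'Hôpital:
the derivative quotient is -1·(1/z) / (−2·z^(−3)) = (1/2)·z^2 → 0.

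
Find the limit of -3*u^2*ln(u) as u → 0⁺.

0

This is a 0·(−∞) form. Rewrite as -3·ln(u) / u^(−2) and apply L'Hôpital:
the derivative quotient is -3·(1/u) / (−2·u^(−3)) = (3/2)·u^2 → 0.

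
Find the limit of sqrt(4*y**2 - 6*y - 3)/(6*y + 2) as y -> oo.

For large |y|, √(4*y^2 - 6*y - 3) ≈ √4·|y| and the denominator ≈ 6y.
Since y → +∞, |y| = y, giving √4/(6) = 1/3.

1/3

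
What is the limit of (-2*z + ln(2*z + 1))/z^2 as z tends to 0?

-2

Direct substitution gives 0/0.
Apply L'Hôpital: lim (-2 + 2/(2*z + 1))/(2*z), still 0/0.
After 2 applications of L'Hôpital's rule the quotient is (-4/(2*z + 1)^2)/(2); substituting z = 0 gives -2.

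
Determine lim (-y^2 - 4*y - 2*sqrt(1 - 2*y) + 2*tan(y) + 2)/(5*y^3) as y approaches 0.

Substitution gives 0/0; apply L'Hôpital's rule 3 times.
After differentiating numerator and denominator 3 times the quotient is (12*tan(y)^2/cos(y)^2 + 4/cos(y)^2 + 6/(1 - 2*y)^(5/2))/(30); at y = 0 this is 1/3.

1/3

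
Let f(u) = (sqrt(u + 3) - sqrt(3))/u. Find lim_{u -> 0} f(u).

√(3)/6

A 0/0 form; rationalise with √(3 + u) + √3. This collapses the numerator to u, leaving 1/(√(3 + u) + √3) → 1/(2√3) = √(3)/6.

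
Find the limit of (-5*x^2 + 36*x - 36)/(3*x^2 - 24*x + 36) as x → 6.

Direct substitution gives 0/0, so factor. Both numerator and denominator have (x - 6) as a factor.
After cancelling, the expression reduces to (6 - 5*x)/(3*x - 6).
Substituting x = 6 gives -2.

-2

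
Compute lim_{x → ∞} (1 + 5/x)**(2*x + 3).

e^(10)

The base → 1 and the exponent → ∞: a 1^∞ form.
Take logarithms: (2x + 3)·ln(1 + 5/x). Since ln(1+u) ~ u for small u, this behaves like (2x)·(5/x) → 10.
So the limit is e^(10).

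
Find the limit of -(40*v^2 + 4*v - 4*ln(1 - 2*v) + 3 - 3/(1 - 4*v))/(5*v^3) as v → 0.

544/15

Substitution gives 0/0 (the numerator vanishes to order 3).
Expand each term to order v^3: the coefficient of v^3 in -3·1/(1 - 4v) is -192 and in -4·ln(1 - 2v) is 32/3.
Lower-order terms cancel with the polynomial part, so the numerator is (-544/3)·v^3 + o(v^3), and the limit is (-544/3)/(-5) = 544/15.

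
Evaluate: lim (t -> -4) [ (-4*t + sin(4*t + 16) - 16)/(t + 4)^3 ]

Direct substitution gives 0/0.
Apply L'Hôpital: lim (4*cos(4*t + 16) - 4)/(3*(t + 4)^2), still 0/0.
Apply L'Hôpital: lim (-16*sin(4*t + 16))/(6*t + 24), still 0/0.
After 3 applications of L'Hôpital's rule the quotient is (-64*cos(4*t + 16))/(6); substituting t = -4 gives -32/3.

-32/3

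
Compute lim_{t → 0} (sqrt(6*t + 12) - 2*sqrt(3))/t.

A 0/0 form; rationalise with √(12 + 6t) + √12. This collapses the numerator to 6t, leaving 6/(√(12 + 6t) + √12) → 6/(2√12) = √(3)/2.

√(3)/2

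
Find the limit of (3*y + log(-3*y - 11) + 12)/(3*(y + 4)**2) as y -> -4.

Direct substitution gives 0/0.
Apply L'Hôpital: lim (3 - 3/(-3*y - 11))/(6*y + 24), still 0/0.
After 2 applications of L'Hôpital's rule the quotient is (-9/(-3*y - 11)^2)/(6); substituting y = -4 gives -3/2.

-3/2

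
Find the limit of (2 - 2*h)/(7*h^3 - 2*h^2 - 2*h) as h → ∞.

The denominator has degree 3 and the numerator degree 1. Dividing numerator and denominator by h^3 sends every term to 0 except the leading denominator term, so the limit is 0.

0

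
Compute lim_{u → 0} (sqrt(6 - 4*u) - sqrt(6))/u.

-√(6)/3

A 0/0 form; rationalise with √(6 - 4u) + √6. This collapses the numerator to -4u, leaving -4/(√(6 - 4u) + √6) → -4/(2√6) = -√(6)/3.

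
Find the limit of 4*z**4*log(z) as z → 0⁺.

This is a 0·(−∞) form. Rewrite as 4·ln(z) / z^(−4) and apply L'Hôpital:
the derivative quotient is 4·(1/z) / (−4·z^(−5)) = (-4/4)·z^4 → 0.

0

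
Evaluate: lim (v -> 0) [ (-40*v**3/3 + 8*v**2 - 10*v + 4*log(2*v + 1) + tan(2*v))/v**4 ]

-16

Substitution gives 0/0 (the numerator vanishes to order 4).
Expand each term to order v^4: the coefficient of v^4 in 4·ln(1 + 2v) is -16 and in tan(2v) is 0.
Lower-order terms cancel with the polynomial part, so the numerator is (-16)·v^4 + o(v^4), and the limit is (-16)/(1) = -16.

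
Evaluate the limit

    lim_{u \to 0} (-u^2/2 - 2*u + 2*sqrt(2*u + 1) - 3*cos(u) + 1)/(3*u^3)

Substitution gives 0/0 (the numerator vanishes to order 3).
Expand each term to order u^3: the coefficient of u^3 in 2·√(1 + 2u) is 1 and in -3·cos(u) is 0.
Lower-order terms cancel with the polynomial part, so the numerator is (1)·u^3 + o(u^3), and the limit is (1)/(3) = 1/3.

1/3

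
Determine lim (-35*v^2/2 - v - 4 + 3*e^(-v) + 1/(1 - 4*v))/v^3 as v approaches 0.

Substitution gives 0/0 (the numerator vanishes to order 3).
Expand each term to order v^3: the coefficient of v^3 in 3·e^(-v) is -1/2 and in 1/(1 - 4v) is 64.
Lower-order terms cancel with the polynomial part, so the numerator is (127/2)·v^3 + o(v^3), and the limit is (127/2)/(1) = 127/2.

127/2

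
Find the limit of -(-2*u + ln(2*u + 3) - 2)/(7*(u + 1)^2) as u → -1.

Direct substitution gives 0/0.
Apply L'Hôpital: lim (-2 + 2/(2*u + 3))/(-14*u - 14), still 0/0.
After 2 applications of L'Hôpital's rule the quotient is (-4/(2*u + 3)^2)/(-14); substituting u = -1 gives 2/7.

2/7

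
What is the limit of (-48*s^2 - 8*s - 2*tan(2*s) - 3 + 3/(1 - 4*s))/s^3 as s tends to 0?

Substitution gives 0/0 (the numerator vanishes to order 3).
Expand each term to order s^3: the coefficient of s^3 in 3·1/(1 - 4s) is 192 and in -2·tan(2s) is -16/3.
Lower-order terms cancel with the polynomial part, so the numerator is (560/3)·s^3 + o(s^3), and the limit is (560/3)/(1) = 560/3.

560/3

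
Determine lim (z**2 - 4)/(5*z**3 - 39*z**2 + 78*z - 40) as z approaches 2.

-2/9

Since z = 2 makes numerator and denominator zero, (z - 2) divides both.
Cancelling it gives (z + 2)/(5*z^2 - 29*z + 20); now plug in z = 2 to get -2/9.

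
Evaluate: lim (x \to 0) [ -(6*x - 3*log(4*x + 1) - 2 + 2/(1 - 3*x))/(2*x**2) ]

-21

Substitution gives 0/0 (the numerator vanishes to order 2).
Expand each term to order x^2: the coefficient of x^2 in 2·1/(1 - 3x) is 18 and in -3·ln(1 + 4x) is 24.
Lower-order terms cancel with the polynomial part, so the numerator is (42)·x^2 + o(x^2), and the limit is (42)/(-2) = -21.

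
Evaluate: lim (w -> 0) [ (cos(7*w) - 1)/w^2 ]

Direct substitution gives 0/0.
Apply L'Hôpital: lim (-7*sin(7*w))/(2*w), still 0/0.
After 2 applications of L'Hôpital's rule the quotient is (-49*cos(7*w))/(2); substituting w = 0 gives -49/2.

-49/2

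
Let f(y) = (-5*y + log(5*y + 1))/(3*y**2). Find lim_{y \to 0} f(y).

-25/6

Direct substitution gives 0/0.
Apply L'Hôpital: lim (-5 + 5/(5*y + 1))/(6*y), still 0/0.
After 2 applications of L'Hôpital's rule the quotient is (-25/(5*y + 1)^2)/(6); substituting y = 0 gives -25/6.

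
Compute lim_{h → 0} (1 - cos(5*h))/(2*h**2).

25/4

Substitution gives 0/0.
Use (1 − cos u)/u² → 1/2 with u = 5h: the limit is 5²/(2·2) = 25/4.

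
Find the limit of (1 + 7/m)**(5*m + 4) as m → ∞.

Write it as [(1 + 7/m)^m]^(5) · (1 + 7/m)^(4). The bracketed term tends to e^(7) and the second factor to 1, so the limit is e^(35).

e^(35)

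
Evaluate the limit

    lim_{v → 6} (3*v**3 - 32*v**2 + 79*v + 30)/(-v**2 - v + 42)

-19/13

At v = 6 both the top and bottom vanish — a removable singularity. Factoring out (v - 6) from each leaves (3*v^2 - 14*v - 5)/(-v - 7), which at v = 6 equals -19/13.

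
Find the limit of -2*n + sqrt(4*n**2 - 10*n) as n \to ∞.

This has the form ∞ − ∞. Multiply and divide by the conjugate √(4*n^2 - 10*n) + 2n.
That gives (-10n) / (√(4*n^2 - 10*n) + 2n).
Divide numerator and denominator by n: the limit is -10/(2·2) = -5/2.

-5/2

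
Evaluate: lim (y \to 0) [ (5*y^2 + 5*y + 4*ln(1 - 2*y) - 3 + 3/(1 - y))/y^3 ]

Substitution gives 0/0 (the numerator vanishes to order 3).
Expand each term to order y^3: the coefficient of y^3 in 3·1/(1 - y) is 3 and in 4·ln(1 - 2y) is -32/3.
Lower-order terms cancel with the polynomial part, so the numerator is (-23/3)·y^3 + o(y^3), and the limit is (-23/3)/(1) = -23/3.

-23/3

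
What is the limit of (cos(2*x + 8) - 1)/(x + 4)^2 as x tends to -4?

-2

Direct substitution gives 0/0.
Apply L'Hôpital: lim (-2*sin(2*x + 8))/(2*x + 8), still 0/0.
After 2 applications of L'Hôpital's rule the quotient is (-4*cos(2*x + 8))/(2); substituting x = -4 gives -2.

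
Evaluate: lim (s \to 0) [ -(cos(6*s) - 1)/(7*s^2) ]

18/7

Direct substitution gives 0/0.
Apply L'Hôpital: lim (-6*sin(6*s))/(-14*s), still 0/0.
After 2 applications of L'Hôpital's rule the quotient is (-36*cos(6*s))/(-14); substituting s = 0 gives 18/7.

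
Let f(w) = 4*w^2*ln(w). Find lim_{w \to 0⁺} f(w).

0

This is a 0·(−∞) form. Rewrite as 4·ln(w) / w^(−2) and apply L'Hôpital:
the derivative quotient is 4·(1/w) / (−2·w^(−3)) = (-4/2)·w^2 → 0.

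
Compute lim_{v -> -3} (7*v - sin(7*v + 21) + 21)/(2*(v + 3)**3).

Direct substitution gives 0/0.
Apply L'Hôpital: lim (7 - 7*cos(7*v + 21))/(6*(v + 3)^2), still 0/0.
Apply L'Hôpital: lim (49*sin(7*v + 21))/(12*v + 36), still 0/0.
After 3 applications of L'Hôpital's rule the quotient is (343*cos(7*v + 21))/(12); substituting v = -3 gives 343/12.

343/12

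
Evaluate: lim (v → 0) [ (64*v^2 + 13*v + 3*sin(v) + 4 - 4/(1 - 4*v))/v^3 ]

-513/2

Substitution gives 0/0; apply L'Hôpital's rule 3 times.
After differentiating numerator and denominator 3 times the quotient is (-3*cos(v) - 1536/(4*v - 1)^4)/(6); at v = 0 this is -513/2.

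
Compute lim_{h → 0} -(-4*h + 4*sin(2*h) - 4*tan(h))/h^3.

Substitution gives 0/0; apply L'Hôpital's rule 3 times.
After differentiating numerator and denominator 3 times the quotient is (-32*cos(2*h) - 24*tan(h)^4 - 32*tan(h)^2 - 8)/(-6); at h = 0 this is 20/3.

20/3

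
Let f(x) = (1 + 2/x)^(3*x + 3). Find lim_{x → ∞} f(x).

The base → 1 and the exponent → ∞: a 1^∞ form.
Take logarithms: (3x + 3)·ln(1 + 2/x). Since ln(1+u) ~ u for small u, this behaves like (3x)·(2/x) → 6.
So the limit is e^(6).

e^(6)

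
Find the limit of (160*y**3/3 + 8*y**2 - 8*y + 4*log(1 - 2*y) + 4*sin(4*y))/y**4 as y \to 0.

-16

Substitution gives 0/0 (the numerator vanishes to order 4).
Expand each term to order y^4: the coefficient of y^4 in 4·ln(1 - 2y) is -16 and in 4·sin(4y) is 0.
Lower-order terms cancel with the polynomial part, so the numerator is (-16)·y^4 + o(y^4), and the limit is (-16)/(1) = -16.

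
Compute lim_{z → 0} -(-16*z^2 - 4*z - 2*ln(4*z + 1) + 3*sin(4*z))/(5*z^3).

224/15

Substitution gives 0/0; apply L'Hôpital's rule 3 times.
After differentiating numerator and denominator 3 times the quotient is (-192*cos(4*z) - 256/(4*z + 1)^3)/(-30); at z = 0 this is 224/15.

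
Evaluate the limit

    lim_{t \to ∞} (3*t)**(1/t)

Base → ∞ and exponent → 0: an ∞^0 form.
Take logs: (1/t)·ln(3·t^1) = (ln 3 + 1·ln t)/t → 0.
So the limit is e^0 = 1.

1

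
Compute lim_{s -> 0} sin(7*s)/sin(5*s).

7/5

Substitution gives 0/0.
Divide numerator and denominator by s: sin(7s)/s → 7 and sin(5s)/s → 5, so the limit is 1·7/5 = 7/5.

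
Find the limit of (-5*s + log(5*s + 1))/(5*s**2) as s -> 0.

-5/2

Direct substitution gives 0/0.
Apply L'Hôpital: lim (-5 + 5/(5*s + 1))/(10*s), still 0/0.
After 2 applications of L'Hôpital's rule the quotient is (-25/(5*s + 1)^2)/(10); substituting s = 0 gives -5/2.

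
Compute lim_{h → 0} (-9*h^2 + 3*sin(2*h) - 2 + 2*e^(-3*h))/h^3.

-13

Substitution gives 0/0; apply L'Hôpital's rule 3 times.
After differentiating numerator and denominator 3 times the quotient is (-24*cos(2*h) - 54*e^(-3*h))/(6); at h = 0 this is -13.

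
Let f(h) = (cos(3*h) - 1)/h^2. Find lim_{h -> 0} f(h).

Direct substitution gives 0/0.
Apply L'Hôpital: lim (-3*sin(3*h))/(2*h), still 0/0.
After 2 applications of L'Hôpital's rule the quotient is (-9*cos(3*h))/(2); substituting h = 0 gives -9/2.

-9/2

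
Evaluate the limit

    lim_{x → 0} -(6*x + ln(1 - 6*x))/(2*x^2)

Direct substitution gives 0/0.
Apply L'Hôpital: lim (6 - 6/(1 - 6*x))/(-4*x), still 0/0.
After 2 applications of L'Hôpital's rule the quotient is (-36/(1 - 6*x)^2)/(-4); substituting x = 0 gives 9.

9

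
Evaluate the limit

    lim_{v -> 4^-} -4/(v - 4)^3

As v → 4⁻, (v - 4) → 0⁻, so (v - 4)^3 → 0⁻ and -4/(v - 4)^3 → ∞.

∞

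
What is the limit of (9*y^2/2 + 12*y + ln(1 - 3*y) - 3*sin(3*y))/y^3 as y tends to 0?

9/2

Substitution gives 0/0 (the numerator vanishes to order 3).
Expand each term to order y^3: the coefficient of y^3 in -3·sin(3y) is 27/2 and in ln(1 - 3y) is -9.
Lower-order terms cancel with the polynomial part, so the numerator is (9/2)·y^3 + o(y^3), and the limit is (9/2)/(1) = 9/2.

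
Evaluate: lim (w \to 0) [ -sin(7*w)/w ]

-7

Substitution gives 0/0.
Write it as (7/(-1))·sin(7w)/(7w); since sin(u)/u → 1, the limit is -7.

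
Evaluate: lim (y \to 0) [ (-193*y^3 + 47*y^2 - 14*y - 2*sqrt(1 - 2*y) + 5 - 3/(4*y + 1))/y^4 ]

Substitution gives 0/0 (the numerator vanishes to order 4).
Expand each term to order y^4: the coefficient of y^4 in -2·√(1 - 2y) is 5/4 and in -3·1/(1 + 4y) is -768.
Lower-order terms cancel with the polynomial part, so the numerator is (-3067/4)·y^4 + o(y^4), and the limit is (-3067/4)/(1) = -3067/4.

-3067/4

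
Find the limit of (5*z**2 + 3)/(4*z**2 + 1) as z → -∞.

Numerator and denominator both have degree 2.
Dividing every term by z^2, all lower-order terms vanish and the limit is the ratio of leading coefficients, 5/(4) = 5/4.

5/4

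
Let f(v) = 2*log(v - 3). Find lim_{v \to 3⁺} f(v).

As v → 3⁺, v - 3 → 0⁺ and ln(v - 3) → −∞.
Multiplying by 2 gives -∞.

-∞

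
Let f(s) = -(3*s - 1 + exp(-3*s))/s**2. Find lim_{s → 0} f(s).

Direct substitution gives 0/0.
Apply L'Hôpital: lim (3 - 3*e^(-3*s))/(-2*s), still 0/0.
After 2 applications of L'Hôpital's rule the quotient is (9*e^(-3*s))/(-2); substituting s = 0 gives -9/2.

-9/2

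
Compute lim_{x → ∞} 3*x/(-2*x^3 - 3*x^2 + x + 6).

0

The denominator has degree 3 and the numerator degree 1. Dividing numerator and denominator by x^3 sends every term to 0 except the leading denominator term, so the limit is 0.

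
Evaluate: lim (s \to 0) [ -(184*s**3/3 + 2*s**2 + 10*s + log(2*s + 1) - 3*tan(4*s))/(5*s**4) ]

4/5

Substitution gives 0/0 (the numerator vanishes to order 4).
Expand each term to order s^4: the coefficient of s^4 in -3·tan(4s) is 0 and in ln(1 + 2s) is -4.
Lower-order terms cancel with the polynomial part, so the numerator is (-4)·s^4 + o(s^4), and the limit is (-4)/(-5) = 4/5.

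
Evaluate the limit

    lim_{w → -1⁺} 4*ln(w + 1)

-∞

As w → -1⁺, w + 1 → 0⁺ and ln(w + 1) → −∞.
Multiplying by 4 gives -∞.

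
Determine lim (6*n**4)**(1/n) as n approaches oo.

1

Base → ∞ and exponent → 0: an ∞^0 form.
Take logs: (1/n)·ln(6·n^4) = (ln 6 + 4·ln n)/n → 0.
So the limit is e^0 = 1.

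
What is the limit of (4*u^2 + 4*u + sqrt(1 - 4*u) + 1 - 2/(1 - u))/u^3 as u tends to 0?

-6

Substitution gives 0/0; apply L'Hôpital's rule 3 times.
After differentiating numerator and denominator 3 times the quotient is (-12/(u - 1)^4 - 24/(1 - 4*u)^(5/2))/(6); at u = 0 this is -6.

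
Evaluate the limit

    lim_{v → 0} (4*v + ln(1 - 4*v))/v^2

Direct substitution gives 0/0.
Apply L'Hôpital: lim (4 - 4/(1 - 4*v))/(2*v), still 0/0.
After 2 applications of L'Hôpital's rule the quotient is (-16/(1 - 4*v)^2)/(2); substituting v = 0 gives -8.

-8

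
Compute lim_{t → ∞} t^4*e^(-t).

0

Write as t^4/e^{1t}, an ∞/∞ form.
Exponential growth dominates any polynomial, so repeated L'Hôpital (or the standard result) gives 0.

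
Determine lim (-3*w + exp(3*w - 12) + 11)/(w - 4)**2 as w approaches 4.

9/2

Direct substitution gives 0/0.
Apply L'Hôpital: lim (3*e^(3*w - 12) - 3)/(2*w - 8), still 0/0.
After 2 applications of L'Hôpital's rule the quotient is (9*e^(3*w - 12))/(2); substituting w = 4 gives 9/2.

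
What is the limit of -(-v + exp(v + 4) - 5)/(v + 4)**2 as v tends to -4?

-1/2

Direct substitution gives 0/0.
Apply L'Hôpital: lim (e^(v + 4) - 1)/(-2*v - 8), still 0/0.
After 2 applications of L'Hôpital's rule the quotient is (e^(v + 4))/(-2); substituting v = -4 gives -1/2.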